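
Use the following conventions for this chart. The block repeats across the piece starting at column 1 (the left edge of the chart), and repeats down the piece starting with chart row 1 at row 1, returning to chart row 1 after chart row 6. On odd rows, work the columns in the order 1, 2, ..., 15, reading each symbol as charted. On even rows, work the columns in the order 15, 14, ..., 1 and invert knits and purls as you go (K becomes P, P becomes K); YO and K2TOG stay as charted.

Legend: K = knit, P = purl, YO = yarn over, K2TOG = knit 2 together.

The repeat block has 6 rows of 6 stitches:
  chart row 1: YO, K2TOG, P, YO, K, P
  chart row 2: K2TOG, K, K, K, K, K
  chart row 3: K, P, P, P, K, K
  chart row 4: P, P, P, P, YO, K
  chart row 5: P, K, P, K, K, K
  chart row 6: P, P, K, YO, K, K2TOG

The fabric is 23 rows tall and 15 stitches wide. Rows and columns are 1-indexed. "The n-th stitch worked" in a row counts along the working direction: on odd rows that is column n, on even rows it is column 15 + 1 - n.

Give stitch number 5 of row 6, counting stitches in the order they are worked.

Row 6 uses chart row ((6-1) mod 6)+1 = 6. Row 6 is even, so WS.
Chart row 6 tiled across columns 1-15: P P K YO K K2TOG P P K YO K K2TOG P P K
WS row: flip the tiled sequence (start at column 15) and apply K<->P; YO and K2TOG stay.
Row 6 as worked: P K K K2TOG P YO P K K K2TOG P YO P K K
Stitch 5 in working order -> P

== STITCH ==
P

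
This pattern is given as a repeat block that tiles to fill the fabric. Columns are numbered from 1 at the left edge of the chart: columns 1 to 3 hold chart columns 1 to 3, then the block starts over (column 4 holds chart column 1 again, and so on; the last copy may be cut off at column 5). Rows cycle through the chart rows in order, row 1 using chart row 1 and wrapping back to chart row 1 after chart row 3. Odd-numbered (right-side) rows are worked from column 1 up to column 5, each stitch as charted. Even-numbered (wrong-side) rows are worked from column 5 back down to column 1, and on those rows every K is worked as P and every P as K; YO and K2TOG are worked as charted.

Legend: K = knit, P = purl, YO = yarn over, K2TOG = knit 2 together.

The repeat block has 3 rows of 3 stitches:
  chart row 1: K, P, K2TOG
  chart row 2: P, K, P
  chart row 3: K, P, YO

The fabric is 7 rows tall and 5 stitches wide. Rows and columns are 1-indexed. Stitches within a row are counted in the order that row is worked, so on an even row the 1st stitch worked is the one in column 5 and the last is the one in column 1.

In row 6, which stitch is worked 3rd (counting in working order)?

Stitch:
YO

Derivation:
Row 6: (6-1) mod 3 = 2, so use chart row 3. Even row -> WS.
Chart row 3 tiled across columns 1-5: K P YO K P
Wrong side: read the tiled row from column 5 down to 1 and exchange K with P (leave YO, K2TOG).
Row 6 as worked: K P YO K P
Stitch 3 in working order -> YO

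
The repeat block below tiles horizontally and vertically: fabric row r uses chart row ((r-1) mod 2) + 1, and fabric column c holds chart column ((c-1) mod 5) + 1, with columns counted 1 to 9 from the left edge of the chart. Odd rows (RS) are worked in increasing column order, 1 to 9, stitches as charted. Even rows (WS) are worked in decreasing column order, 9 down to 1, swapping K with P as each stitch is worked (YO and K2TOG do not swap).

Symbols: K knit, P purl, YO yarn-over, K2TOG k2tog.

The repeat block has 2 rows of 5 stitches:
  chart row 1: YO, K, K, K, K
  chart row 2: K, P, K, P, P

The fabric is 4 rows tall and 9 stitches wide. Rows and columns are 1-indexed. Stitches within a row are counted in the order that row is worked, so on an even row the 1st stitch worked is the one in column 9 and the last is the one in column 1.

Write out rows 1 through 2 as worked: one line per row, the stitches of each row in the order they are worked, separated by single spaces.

Row 1: chart row 1, RS - tile across columns 1-9 and work as-is.
Row 2: chart row 2, WS - tiled (columns 1-9): K P K P P K P K P; work from column 9 back to 1 with K<->P swapped.

== ROWS AS WORKED ==
YO K K K K YO K K K
K P K P K K P K P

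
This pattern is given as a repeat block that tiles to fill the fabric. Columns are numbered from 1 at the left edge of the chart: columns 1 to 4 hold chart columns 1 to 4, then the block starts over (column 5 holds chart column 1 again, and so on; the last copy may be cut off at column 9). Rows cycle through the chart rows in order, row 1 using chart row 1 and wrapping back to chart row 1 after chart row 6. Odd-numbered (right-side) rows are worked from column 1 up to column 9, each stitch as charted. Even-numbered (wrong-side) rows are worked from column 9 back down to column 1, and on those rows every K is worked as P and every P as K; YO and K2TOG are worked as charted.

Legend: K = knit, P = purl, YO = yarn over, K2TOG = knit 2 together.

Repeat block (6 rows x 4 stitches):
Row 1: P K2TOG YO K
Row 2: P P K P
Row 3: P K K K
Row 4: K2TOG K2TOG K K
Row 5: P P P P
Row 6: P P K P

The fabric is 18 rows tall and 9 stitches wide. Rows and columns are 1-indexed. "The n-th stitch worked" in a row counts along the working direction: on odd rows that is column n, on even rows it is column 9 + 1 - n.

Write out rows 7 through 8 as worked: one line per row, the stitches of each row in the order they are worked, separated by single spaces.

Row 7: chart row 1, RS - tile across columns 1-9 and work as-is.
Row 8: chart row 2, WS - tiled (columns 1-9): P P K P P P K P P; work from column 9 back to 1 with K<->P swapped.

Rows as worked:
P K2TOG YO K P K2TOG YO K P
K K P K K K P K K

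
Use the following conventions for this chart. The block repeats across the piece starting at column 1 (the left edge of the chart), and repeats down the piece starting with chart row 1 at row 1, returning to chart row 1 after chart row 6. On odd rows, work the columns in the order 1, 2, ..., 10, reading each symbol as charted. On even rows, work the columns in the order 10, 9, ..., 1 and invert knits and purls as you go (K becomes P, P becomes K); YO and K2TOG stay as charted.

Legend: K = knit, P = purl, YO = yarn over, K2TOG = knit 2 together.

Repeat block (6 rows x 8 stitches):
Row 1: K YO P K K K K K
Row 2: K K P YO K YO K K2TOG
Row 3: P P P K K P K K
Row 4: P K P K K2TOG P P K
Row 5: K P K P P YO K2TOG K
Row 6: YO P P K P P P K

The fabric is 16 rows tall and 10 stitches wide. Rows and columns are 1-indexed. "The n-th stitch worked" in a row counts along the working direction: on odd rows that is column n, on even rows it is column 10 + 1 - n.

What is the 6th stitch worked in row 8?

Stitch:
P

Derivation:
For row 8: chart row = ((8-1) mod 6) + 1 = 2; this is a WS (even) row.
Chart row 2 tiled across columns 1-10: K K P YO K YO K K2TOG K K
WS row: flip the tiled sequence (start at column 10) and apply K<->P; YO and K2TOG stay.
Row 8 as worked: P P K2TOG P YO P YO K P P
Counting 6 along the worked row gives P.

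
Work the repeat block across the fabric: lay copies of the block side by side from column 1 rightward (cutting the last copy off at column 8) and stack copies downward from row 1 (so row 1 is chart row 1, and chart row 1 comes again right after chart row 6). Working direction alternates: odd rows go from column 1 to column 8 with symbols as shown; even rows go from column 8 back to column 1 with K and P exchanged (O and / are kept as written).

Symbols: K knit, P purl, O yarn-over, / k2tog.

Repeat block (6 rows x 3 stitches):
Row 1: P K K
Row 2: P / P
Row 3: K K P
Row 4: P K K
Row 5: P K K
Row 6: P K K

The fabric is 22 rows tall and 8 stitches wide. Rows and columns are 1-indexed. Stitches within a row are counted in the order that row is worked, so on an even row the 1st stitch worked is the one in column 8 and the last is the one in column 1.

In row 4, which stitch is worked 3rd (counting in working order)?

Row 4 uses chart row ((4-1) mod 6)+1 = 4. Row 4 is even, so WS.
Chart row 4 tiled across columns 1-8: P K K P K K P K
Wrong side: read the tiled row from column 8 down to 1 and exchange K with P (leave O, /).
Row 4 as worked: P K P P K P P K
Counting 3 along the worked row gives P.

Stitch:
P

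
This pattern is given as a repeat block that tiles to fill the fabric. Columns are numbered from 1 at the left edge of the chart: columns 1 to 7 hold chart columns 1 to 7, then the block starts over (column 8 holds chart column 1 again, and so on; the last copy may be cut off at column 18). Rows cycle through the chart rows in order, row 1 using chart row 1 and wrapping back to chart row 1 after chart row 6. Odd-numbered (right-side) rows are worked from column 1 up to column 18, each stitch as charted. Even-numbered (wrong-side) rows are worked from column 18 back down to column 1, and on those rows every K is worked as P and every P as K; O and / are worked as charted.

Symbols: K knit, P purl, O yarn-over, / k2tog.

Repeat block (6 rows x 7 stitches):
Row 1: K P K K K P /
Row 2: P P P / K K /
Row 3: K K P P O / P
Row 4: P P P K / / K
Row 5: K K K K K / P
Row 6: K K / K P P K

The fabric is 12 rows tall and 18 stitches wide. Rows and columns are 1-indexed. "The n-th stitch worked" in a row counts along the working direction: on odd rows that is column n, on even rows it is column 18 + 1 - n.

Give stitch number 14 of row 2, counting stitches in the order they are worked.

Result:
P

Derivation:
For row 2: chart row = ((2-1) mod 6) + 1 = 2; this is a WS (even) row.
Chart row 2 tiled across columns 1-18: P P P / K K / P P P / K K / P P P /
WS row: flip the tiled sequence (start at column 18) and apply K<->P; O and / stay.
Row 2 as worked: / K K K / P P / K K K / P P / K K K
Counting 14 along the worked row gives P.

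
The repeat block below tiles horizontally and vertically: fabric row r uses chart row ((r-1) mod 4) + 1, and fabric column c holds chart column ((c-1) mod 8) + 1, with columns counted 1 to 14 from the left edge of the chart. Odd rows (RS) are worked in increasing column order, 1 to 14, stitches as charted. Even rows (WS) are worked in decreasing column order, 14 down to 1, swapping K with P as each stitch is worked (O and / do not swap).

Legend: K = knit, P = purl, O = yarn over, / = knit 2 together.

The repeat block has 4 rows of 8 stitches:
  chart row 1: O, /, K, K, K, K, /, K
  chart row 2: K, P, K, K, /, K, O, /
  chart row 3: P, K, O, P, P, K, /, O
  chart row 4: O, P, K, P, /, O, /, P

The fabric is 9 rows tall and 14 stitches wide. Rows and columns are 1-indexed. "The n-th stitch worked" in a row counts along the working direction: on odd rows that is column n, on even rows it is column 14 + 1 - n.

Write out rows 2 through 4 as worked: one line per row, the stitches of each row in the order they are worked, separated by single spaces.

Row 2: chart row 2, WS - tiled (columns 1-14): K P K K / K O / K P K K / K; work from column 14 back to 1 with K<->P swapped.
Row 3: chart row 3, RS - tile across columns 1-14 and work as-is.
Row 4: chart row 4, WS - tiled (columns 1-14): O P K P / O / P O P K P / O; work from column 14 back to 1 with K<->P swapped.

== ROWS AS WORKED ==
P / P P K P / O P / P P K P
P K O P P K / O P K O P P K
O / K P K O K / O / K P K O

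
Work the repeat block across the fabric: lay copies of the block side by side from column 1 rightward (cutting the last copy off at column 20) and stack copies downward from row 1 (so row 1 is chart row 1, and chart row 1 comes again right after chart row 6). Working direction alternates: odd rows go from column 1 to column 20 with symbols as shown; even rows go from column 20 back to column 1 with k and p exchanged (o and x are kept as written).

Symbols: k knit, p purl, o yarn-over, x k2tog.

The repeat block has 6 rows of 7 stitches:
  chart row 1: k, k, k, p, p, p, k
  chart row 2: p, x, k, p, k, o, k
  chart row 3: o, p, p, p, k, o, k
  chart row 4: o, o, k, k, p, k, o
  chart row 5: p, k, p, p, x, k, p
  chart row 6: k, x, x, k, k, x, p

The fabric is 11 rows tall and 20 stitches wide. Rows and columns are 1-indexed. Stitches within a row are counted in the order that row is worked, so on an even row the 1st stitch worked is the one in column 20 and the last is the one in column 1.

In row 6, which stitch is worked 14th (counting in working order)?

== STITCH ==
k

Derivation:
For row 6: chart row = ((6-1) mod 6) + 1 = 6; this is a WS (even) row.
Chart row 6 tiled across columns 1-20: k x x k k x p k x x k k x p k x x k k x
WS row: flip the tiled sequence (start at column 20) and apply k<->p; o and x stay.
Row 6 as worked: x p p x x p k x p p x x p k x p p x x p
Stitch 14 in working order -> k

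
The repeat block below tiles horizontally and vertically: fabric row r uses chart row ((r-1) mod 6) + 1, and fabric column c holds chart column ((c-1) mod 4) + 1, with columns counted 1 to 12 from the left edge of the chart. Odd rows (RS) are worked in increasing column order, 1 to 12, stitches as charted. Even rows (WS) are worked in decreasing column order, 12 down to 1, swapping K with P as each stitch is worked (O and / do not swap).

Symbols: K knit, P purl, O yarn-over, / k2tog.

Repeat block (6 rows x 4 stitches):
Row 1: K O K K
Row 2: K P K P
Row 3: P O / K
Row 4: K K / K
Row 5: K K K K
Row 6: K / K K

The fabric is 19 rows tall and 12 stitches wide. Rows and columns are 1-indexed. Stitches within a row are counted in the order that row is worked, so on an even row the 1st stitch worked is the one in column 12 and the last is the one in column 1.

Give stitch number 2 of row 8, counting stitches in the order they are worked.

== STITCH ==
P

Derivation:
Row 8 uses chart row ((8-1) mod 6)+1 = 2. Row 8 is even, so WS.
Chart row 2 tiled across columns 1-12: K P K P K P K P K P K P
WS row: flip the tiled sequence (start at column 12) and apply K<->P; O and / stay.
Row 8 as worked: K P K P K P K P K P K P
Counting 2 along the worked row gives P.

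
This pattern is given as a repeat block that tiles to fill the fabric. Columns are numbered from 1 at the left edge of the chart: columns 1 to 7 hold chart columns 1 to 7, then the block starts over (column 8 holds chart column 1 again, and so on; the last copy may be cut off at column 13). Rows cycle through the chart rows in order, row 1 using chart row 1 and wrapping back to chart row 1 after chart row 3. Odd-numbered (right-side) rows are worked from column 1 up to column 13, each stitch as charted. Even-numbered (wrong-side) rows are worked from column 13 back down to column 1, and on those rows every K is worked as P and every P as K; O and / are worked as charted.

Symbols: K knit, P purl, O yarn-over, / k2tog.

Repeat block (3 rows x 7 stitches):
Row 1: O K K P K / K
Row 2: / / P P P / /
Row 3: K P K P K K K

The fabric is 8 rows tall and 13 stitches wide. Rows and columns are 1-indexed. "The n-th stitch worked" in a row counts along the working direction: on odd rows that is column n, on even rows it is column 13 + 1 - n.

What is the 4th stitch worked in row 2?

Row 2 uses chart row ((2-1) mod 3)+1 = 2. Row 2 is even, so WS.
Chart row 2 tiled across columns 1-13: / / P P P / / / / P P P /
WS: work from column 13 back to column 1 (reverse the tiled row), swapping K<->P (O and / unchanged).
Row 2 as worked: / K K K / / / / K K K / /
Stitch 4 in working order -> K

== STITCH ==
K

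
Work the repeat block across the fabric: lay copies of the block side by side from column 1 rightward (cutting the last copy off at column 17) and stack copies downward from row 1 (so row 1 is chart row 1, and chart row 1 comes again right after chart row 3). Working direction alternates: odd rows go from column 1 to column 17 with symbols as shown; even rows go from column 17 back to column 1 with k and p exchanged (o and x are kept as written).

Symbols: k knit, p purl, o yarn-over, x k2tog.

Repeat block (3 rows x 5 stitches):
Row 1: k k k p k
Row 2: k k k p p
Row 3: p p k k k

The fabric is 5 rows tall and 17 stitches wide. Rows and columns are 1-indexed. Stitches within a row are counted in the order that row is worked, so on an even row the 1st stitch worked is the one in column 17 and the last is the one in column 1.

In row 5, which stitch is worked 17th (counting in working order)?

== STITCH ==
k

Derivation:
For row 5: chart row = ((5-1) mod 3) + 1 = 2; this is a RS (odd) row.
Chart row 2 tiled across columns 1-17: k k k p p k k k p p k k k p p k k
RS row: no reversal, no swap; stitch n worked = column n.
The 17th stitch worked is k.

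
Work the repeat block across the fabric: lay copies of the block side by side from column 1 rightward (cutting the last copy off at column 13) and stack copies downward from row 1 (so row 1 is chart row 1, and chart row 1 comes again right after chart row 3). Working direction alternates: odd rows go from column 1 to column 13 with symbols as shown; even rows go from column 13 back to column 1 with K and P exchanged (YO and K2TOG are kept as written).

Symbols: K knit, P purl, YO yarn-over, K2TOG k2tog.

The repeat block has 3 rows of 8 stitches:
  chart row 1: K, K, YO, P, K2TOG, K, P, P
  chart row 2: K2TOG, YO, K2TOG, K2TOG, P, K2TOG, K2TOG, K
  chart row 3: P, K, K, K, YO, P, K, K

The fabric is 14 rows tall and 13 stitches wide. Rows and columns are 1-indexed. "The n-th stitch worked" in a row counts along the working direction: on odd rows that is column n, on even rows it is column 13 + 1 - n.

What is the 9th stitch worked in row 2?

For row 2: chart row = ((2-1) mod 3) + 1 = 2; this is a WS (even) row.
Chart row 2 tiled across columns 1-13: K2TOG YO K2TOG K2TOG P K2TOG K2TOG K K2TOG YO K2TOG K2TOG P
WS row: flip the tiled sequence (start at column 13) and apply K<->P; YO and K2TOG stay.
Row 2 as worked: K K2TOG K2TOG YO K2TOG P K2TOG K2TOG K K2TOG K2TOG YO K2TOG
The 9th stitch worked is K.

Stitch:
K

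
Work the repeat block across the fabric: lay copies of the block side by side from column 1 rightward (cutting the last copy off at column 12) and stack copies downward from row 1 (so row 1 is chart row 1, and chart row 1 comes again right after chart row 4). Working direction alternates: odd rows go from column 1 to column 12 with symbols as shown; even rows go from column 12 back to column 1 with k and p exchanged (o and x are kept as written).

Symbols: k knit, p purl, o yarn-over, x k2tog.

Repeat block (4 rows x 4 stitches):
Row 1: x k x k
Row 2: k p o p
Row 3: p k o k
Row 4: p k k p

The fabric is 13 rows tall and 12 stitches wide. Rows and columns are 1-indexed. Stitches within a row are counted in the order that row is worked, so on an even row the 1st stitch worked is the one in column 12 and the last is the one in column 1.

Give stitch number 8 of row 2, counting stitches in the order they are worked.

Stitch:
p

Derivation:
For row 2: chart row = ((2-1) mod 4) + 1 = 2; this is a WS (even) row.
Chart row 2 tiled across columns 1-12: k p o p k p o p k p o p
WS row: flip the tiled sequence (start at column 12) and apply k<->p; o and x stay.
Row 2 as worked: k o k p k o k p k o k p
Counting 8 along the worked row gives p.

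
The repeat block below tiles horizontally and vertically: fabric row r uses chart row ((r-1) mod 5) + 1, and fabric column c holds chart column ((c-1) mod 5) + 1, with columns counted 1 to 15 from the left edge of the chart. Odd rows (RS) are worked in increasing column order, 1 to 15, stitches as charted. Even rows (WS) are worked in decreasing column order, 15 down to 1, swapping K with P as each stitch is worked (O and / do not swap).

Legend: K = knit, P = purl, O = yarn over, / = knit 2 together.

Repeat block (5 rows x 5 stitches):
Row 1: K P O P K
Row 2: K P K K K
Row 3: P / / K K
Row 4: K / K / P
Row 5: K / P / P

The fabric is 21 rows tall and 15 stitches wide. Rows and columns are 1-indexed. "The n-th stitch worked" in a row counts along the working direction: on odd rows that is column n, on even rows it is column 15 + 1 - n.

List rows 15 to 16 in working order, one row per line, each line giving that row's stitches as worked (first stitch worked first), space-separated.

== ROWS AS WORKED ==
K / P / P K / P / P K / P / P
P K O K P P K O K P P K O K P

Derivation:
Row 15: chart row 5, RS - tile across columns 1-15 and work as-is.
Row 16: chart row 1, WS - tiled (columns 1-15): K P O P K K P O P K K P O P K; work from column 15 back to 1 with K<->P swapped.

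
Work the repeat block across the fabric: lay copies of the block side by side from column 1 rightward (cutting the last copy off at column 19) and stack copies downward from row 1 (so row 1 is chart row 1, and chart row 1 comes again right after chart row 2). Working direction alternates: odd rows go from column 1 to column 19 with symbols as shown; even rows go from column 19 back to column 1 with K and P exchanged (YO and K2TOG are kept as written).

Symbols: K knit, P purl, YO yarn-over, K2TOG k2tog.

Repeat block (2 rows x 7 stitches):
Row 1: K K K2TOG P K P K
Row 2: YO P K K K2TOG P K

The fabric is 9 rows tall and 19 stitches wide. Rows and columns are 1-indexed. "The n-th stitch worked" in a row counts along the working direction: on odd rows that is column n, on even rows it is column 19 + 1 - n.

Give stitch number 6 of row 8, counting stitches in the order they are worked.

Row 8: (8-1) mod 2 = 1, so use chart row 2. Even row -> WS.
Chart row 2 tiled across columns 1-19: YO P K K K2TOG P K YO P K K K2TOG P K YO P K K K2TOG
WS: work from column 19 back to column 1 (reverse the tiled row), swapping K<->P (YO and K2TOG unchanged).
Row 8 as worked: K2TOG P P K YO P K K2TOG P P K YO P K K2TOG P P K YO
The 6th stitch worked is P.

Stitch:
P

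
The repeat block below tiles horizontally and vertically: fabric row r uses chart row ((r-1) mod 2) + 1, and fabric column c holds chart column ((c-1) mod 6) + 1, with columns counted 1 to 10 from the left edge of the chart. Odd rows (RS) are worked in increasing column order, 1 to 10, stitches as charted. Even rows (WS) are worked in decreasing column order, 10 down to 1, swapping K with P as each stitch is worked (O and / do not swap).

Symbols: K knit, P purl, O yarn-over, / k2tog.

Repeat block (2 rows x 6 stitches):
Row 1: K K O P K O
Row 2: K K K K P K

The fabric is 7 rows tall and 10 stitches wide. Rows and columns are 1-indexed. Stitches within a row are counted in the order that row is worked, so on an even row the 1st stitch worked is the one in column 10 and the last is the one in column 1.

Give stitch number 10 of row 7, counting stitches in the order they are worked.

== STITCH ==
P

Derivation:
Row 7: (7-1) mod 2 = 0, so use chart row 1. Odd row -> RS.
Chart row 1 tiled across columns 1-10: K K O P K O K K O P
RS: work column 1 to column 10, symbols as charted — the tiled row is the row as worked.
The 10th stitch worked is P.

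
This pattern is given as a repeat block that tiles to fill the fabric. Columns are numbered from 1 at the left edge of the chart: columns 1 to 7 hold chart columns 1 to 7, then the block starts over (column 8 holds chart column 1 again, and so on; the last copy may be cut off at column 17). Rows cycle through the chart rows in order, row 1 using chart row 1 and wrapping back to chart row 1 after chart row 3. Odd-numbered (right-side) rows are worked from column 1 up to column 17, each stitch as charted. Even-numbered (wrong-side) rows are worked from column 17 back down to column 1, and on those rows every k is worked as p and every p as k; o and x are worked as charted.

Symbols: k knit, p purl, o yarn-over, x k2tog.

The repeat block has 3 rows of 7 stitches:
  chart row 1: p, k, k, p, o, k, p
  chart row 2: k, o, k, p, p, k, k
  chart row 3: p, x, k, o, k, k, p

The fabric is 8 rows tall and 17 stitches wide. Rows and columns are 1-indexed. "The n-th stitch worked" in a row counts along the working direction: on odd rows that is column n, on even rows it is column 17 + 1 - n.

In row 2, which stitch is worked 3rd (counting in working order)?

Result:
p

Derivation:
Row 2: (2-1) mod 3 = 1, so use chart row 2. Even row -> WS.
Chart row 2 tiled across columns 1-17: k o k p p k k k o k p p k k k o k
WS row: flip the tiled sequence (start at column 17) and apply k<->p; o and x stay.
Row 2 as worked: p o p p p k k p o p p p k k p o p
Stitch 3 in working order -> p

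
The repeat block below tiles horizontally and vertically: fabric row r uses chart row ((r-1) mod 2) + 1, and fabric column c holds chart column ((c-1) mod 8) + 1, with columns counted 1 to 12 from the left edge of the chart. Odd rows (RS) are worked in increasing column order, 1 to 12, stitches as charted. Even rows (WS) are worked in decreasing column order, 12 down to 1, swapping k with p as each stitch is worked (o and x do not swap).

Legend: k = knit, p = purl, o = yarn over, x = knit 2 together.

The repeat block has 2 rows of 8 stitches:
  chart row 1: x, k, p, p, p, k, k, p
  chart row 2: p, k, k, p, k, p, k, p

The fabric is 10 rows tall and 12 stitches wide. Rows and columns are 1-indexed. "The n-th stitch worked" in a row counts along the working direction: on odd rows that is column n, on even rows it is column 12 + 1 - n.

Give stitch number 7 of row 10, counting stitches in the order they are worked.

For row 10: chart row = ((10-1) mod 2) + 1 = 2; this is a WS (even) row.
Chart row 2 tiled across columns 1-12: p k k p k p k p p k k p
Wrong side: read the tiled row from column 12 down to 1 and exchange k with p (leave o, x).
Row 10 as worked: k p p k k p k p k p p k
Stitch 7 in working order -> k

Result:
k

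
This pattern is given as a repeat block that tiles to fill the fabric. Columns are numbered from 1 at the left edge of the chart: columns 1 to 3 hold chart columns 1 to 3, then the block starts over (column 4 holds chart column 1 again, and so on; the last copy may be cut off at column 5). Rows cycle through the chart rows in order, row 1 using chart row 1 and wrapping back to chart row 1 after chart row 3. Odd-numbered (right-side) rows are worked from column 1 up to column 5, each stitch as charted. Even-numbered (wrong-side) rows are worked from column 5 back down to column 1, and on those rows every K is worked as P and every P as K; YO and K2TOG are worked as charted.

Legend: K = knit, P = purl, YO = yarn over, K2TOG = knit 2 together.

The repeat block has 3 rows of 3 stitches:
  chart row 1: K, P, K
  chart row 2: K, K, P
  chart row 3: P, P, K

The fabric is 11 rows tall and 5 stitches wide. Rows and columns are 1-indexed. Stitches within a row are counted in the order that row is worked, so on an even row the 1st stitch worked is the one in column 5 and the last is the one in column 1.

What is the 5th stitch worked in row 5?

Row 5 uses chart row ((5-1) mod 3)+1 = 2. Row 5 is odd, so RS.
Chart row 2 tiled across columns 1-5: K K P K K
RS: work column 1 to column 5, symbols as charted — the tiled row is the row as worked.
Stitch 5 in working order -> K

Stitch:
K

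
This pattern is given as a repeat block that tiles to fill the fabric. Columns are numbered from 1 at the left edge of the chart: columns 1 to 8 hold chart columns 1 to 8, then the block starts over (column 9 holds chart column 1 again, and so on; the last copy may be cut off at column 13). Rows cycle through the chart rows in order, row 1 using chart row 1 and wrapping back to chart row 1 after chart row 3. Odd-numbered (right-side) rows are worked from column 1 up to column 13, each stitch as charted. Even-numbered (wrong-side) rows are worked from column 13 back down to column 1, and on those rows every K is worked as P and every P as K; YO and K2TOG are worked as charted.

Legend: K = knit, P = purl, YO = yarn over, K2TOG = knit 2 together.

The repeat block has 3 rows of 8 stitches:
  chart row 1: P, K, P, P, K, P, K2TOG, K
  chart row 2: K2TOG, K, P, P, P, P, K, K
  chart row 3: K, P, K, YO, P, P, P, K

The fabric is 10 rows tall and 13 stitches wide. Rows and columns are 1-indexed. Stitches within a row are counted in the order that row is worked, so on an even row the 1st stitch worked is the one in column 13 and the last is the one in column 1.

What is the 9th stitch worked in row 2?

Stitch:
K

Derivation:
Row 2 uses chart row ((2-1) mod 3)+1 = 2. Row 2 is even, so WS.
Chart row 2 tiled across columns 1-13: K2TOG K P P P P K K K2TOG K P P P
Wrong side: read the tiled row from column 13 down to 1 and exchange K with P (leave YO, K2TOG).
Row 2 as worked: K K K P K2TOG P P K K K K P K2TOG
Stitch 9 in working order -> K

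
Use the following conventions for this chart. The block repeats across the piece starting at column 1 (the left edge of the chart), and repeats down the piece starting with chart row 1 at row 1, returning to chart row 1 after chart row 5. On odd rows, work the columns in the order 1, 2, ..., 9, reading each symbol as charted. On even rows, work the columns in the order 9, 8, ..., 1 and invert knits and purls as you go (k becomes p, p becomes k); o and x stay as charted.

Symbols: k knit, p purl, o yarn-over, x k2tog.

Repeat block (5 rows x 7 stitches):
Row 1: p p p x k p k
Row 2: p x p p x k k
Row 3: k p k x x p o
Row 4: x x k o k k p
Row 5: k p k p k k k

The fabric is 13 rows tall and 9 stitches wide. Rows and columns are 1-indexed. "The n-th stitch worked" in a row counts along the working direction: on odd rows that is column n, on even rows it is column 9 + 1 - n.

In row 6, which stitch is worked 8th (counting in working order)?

== STITCH ==
k

Derivation:
Row 6 uses chart row ((6-1) mod 5)+1 = 1. Row 6 is even, so WS.
Chart row 1 tiled across columns 1-9: p p p x k p k p p
WS row: flip the tiled sequence (start at column 9) and apply k<->p; o and x stay.
Row 6 as worked: k k p k p x k k k
Counting 8 along the worked row gives k.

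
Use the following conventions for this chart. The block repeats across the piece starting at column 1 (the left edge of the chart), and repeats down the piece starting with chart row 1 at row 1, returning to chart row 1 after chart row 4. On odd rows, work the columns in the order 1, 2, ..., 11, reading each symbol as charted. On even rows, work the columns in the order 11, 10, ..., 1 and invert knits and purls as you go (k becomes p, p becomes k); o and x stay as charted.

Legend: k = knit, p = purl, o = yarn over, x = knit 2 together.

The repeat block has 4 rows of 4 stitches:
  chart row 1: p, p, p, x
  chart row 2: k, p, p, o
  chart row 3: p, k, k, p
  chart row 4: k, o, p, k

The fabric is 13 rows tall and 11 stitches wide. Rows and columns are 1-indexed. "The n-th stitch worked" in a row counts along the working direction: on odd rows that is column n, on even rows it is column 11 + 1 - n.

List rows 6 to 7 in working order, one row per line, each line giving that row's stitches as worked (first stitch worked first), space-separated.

Row 6: chart row 2, WS - tiled (columns 1-11): k p p o k p p o k p p; work from column 11 back to 1 with k<->p swapped.
Row 7: chart row 3, RS - tile across columns 1-11 and work as-is.

Rows as worked:
k k p o k k p o k k p
p k k p p k k p p k k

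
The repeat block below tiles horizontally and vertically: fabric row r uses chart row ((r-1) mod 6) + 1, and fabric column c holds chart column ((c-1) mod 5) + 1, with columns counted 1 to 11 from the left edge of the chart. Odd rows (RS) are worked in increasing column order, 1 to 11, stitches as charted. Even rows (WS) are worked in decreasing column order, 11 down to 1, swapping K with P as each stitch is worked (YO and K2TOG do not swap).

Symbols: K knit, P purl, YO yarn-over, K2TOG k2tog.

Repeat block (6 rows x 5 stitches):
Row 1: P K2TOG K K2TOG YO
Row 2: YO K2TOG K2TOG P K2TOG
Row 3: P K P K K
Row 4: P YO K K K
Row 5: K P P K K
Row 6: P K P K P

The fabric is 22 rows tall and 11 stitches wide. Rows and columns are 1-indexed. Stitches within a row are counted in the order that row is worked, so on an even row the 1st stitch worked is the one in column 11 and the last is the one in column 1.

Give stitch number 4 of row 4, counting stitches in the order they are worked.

Result:
P

Derivation:
Row 4 uses chart row ((4-1) mod 6)+1 = 4. Row 4 is even, so WS.
Chart row 4 tiled across columns 1-11: P YO K K K P YO K K K P
Wrong side: read the tiled row from column 11 down to 1 and exchange K with P (leave YO, K2TOG).
Row 4 as worked: K P P P YO K P P P YO K
Counting 4 along the worked row gives P.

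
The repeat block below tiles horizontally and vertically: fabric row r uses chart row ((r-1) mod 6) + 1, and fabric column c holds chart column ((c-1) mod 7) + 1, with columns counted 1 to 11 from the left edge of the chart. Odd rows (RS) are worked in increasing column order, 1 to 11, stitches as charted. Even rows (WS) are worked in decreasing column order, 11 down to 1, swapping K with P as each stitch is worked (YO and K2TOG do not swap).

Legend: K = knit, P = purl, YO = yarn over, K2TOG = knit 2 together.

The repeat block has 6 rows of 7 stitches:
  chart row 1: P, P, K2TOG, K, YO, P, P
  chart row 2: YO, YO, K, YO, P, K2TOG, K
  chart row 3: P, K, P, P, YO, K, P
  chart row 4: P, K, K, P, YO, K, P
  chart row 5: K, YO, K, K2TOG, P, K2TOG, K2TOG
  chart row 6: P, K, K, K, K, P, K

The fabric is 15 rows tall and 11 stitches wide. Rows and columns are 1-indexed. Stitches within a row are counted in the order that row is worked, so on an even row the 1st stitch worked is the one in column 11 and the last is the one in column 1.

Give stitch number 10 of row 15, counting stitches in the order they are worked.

For row 15: chart row = ((15-1) mod 6) + 1 = 3; this is a RS (odd) row.
Chart row 3 tiled across columns 1-11: P K P P YO K P P K P P
RS row: no reversal, no swap; stitch n worked = column n.
Counting 10 along the worked row gives P.

== STITCH ==
P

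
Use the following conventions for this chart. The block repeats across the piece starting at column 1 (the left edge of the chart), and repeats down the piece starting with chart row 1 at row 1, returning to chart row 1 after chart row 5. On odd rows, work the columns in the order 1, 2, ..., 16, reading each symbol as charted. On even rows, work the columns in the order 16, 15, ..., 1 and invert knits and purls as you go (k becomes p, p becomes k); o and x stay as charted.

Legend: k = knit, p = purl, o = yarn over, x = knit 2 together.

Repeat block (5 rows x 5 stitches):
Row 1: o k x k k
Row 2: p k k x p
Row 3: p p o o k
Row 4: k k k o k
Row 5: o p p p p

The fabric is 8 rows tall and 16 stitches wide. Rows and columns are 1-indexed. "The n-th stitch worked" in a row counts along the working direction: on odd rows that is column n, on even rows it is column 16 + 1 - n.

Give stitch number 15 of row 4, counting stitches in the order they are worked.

Row 4 uses chart row ((4-1) mod 5)+1 = 4. Row 4 is even, so WS.
Chart row 4 tiled across columns 1-16: k k k o k k k k o k k k k o k k
WS row: flip the tiled sequence (start at column 16) and apply k<->p; o and x stay.
Row 4 as worked: p p o p p p p o p p p p o p p p
Stitch 15 in working order -> p

Stitch:
p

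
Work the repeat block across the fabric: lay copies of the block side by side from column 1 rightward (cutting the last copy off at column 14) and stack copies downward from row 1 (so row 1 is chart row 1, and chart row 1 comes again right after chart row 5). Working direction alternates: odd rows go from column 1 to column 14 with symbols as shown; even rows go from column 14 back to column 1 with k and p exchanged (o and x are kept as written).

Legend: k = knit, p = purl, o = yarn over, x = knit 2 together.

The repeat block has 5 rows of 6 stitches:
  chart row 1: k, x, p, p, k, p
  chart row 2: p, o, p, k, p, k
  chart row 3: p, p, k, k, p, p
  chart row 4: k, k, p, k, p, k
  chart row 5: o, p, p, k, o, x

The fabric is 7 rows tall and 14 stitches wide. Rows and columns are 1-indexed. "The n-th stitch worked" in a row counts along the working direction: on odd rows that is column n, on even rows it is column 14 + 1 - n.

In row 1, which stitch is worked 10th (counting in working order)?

Row 1: (1-1) mod 5 = 0, so use chart row 1. Odd row -> RS.
Chart row 1 tiled across columns 1-14: k x p p k p k x p p k p k x
Right side: take the tiled row as-is (worked left to right from column 1).
The 10th stitch worked is p.

Result:
p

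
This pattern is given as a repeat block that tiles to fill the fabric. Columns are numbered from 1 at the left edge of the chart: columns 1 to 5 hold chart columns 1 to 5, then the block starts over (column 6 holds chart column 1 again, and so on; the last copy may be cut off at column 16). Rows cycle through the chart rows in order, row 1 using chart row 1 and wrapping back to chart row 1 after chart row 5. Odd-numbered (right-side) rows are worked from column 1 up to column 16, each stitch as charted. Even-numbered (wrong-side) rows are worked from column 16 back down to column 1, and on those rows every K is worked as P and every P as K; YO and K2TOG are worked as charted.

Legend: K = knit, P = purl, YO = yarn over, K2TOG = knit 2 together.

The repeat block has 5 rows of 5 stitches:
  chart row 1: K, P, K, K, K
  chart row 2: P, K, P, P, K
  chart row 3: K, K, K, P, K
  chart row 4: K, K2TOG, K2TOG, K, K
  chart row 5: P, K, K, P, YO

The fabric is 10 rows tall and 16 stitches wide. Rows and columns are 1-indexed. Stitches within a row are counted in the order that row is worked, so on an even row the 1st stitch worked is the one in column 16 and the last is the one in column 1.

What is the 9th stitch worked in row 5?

Result:
P

Derivation:
Row 5 uses chart row ((5-1) mod 5)+1 = 5. Row 5 is odd, so RS.
Chart row 5 tiled across columns 1-16: P K K P YO P K K P YO P K K P YO P
Right side: take the tiled row as-is (worked left to right from column 1).
Stitch 9 in working order -> P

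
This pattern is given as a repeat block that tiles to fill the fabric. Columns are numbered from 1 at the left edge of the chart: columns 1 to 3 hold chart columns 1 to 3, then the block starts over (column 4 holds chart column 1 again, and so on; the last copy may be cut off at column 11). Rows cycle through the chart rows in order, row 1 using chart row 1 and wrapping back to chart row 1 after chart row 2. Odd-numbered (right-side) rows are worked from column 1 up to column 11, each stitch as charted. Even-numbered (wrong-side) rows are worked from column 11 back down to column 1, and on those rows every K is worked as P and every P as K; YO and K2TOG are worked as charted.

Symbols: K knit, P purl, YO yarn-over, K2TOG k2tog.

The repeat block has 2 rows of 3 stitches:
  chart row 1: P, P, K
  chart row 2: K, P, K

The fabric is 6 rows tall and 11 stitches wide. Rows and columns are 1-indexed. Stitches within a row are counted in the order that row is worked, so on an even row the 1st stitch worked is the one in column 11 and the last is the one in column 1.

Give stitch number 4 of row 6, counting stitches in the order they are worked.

Row 6 uses chart row ((6-1) mod 2)+1 = 2. Row 6 is even, so WS.
Chart row 2 tiled across columns 1-11: K P K K P K K P K K P
Wrong side: read the tiled row from column 11 down to 1 and exchange K with P (leave YO, K2TOG).
Row 6 as worked: K P P K P P K P P K P
The 4th stitch worked is K.

Stitch:
K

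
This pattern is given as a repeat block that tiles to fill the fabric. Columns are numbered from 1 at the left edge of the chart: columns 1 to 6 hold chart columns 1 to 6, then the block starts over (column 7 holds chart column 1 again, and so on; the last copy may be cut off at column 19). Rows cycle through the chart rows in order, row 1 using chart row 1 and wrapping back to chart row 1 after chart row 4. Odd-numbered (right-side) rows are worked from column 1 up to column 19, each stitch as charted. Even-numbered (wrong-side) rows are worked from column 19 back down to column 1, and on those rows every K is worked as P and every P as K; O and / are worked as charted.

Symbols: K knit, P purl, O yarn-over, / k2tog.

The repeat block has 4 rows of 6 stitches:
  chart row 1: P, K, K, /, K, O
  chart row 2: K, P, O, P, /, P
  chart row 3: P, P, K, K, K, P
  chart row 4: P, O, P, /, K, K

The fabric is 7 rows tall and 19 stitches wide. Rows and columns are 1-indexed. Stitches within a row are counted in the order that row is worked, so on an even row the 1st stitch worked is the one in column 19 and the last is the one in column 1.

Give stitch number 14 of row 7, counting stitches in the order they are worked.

Stitch:
P

Derivation:
Row 7: (7-1) mod 4 = 2, so use chart row 3. Odd row -> RS.
Chart row 3 tiled across columns 1-19: P P K K K P P P K K K P P P K K K P P
RS row: no reversal, no swap; stitch n worked = column n.
The 14th stitch worked is P.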